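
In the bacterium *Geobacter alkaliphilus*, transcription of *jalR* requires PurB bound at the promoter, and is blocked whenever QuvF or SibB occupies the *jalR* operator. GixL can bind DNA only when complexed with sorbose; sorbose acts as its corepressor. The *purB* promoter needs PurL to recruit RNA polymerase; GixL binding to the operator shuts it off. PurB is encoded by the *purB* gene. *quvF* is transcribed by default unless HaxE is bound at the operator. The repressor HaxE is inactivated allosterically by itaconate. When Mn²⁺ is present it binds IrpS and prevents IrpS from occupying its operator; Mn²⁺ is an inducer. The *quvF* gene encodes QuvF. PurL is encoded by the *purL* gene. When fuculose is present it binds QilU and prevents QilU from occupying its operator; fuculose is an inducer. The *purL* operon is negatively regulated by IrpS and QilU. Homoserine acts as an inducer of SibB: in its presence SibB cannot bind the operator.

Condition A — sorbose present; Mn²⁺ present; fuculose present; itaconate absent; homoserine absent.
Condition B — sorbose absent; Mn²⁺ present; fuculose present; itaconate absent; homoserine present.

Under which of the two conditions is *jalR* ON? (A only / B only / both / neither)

B only

Condition A:
Sorbose is present, so GixL is active.
Mn²⁺ is present, so IrpS is inactive.
Fuculose is present, so QilU is inactive.
With no repressor bound, *purL* is transcribed.
So PurL is produced and active.
With repressor GixL bound, *purB* is not transcribed.
So PurB is not produced.
Itaconate is absent, so HaxE is active.
With repressor HaxE bound, *quvF* is not transcribed.
So QuvF is not produced.
Homoserine is absent, so SibB is active.
With repressor SibB bound, *jalR* is not transcribed.
→ *jalR* is OFF in A.
Condition B:
Sorbose is absent, so GixL is inactive.
Mn²⁺ is present, so IrpS is inactive.
Fuculose is present, so QilU is inactive.
With no repressor bound, *purL* is transcribed.
So PurL is produced and active.
No repressor is bound and PurL is active, so *purB* is transcribed.
So PurB is produced and active.
Itaconate is absent, so HaxE is active.
With repressor HaxE bound, *quvF* is not transcribed.
So QuvF is not produced.
Homoserine is present, so SibB is inactive.
No repressor is bound and PurB is active, so *jalR* is transcribed.
→ *jalR* is ON in B.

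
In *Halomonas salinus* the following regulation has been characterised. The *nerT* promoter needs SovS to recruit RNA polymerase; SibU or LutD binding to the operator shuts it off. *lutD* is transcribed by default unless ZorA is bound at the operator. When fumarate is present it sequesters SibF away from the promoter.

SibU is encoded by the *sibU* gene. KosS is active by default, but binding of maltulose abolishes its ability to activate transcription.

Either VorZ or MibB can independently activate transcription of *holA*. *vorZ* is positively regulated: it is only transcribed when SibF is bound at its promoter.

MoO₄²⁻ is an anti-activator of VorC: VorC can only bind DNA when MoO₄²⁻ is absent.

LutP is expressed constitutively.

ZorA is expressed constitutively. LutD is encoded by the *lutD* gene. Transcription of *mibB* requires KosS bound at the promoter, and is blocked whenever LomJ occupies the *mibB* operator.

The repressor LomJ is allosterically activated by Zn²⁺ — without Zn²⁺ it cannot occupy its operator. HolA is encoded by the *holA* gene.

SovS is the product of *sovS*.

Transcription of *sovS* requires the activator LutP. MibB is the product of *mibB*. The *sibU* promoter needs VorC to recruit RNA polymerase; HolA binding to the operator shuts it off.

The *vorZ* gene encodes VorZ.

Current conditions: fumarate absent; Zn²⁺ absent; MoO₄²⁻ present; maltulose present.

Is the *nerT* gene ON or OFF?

MoO₄²⁻ is present, so VorC is inactive.
Fumarate is absent, so SibF is active.
No repressor is bound and SibF is active, so *vorZ* is transcribed.
So VorZ is produced and active.
Zn²⁺ is absent, so LomJ is inactive.
Maltulose is present, so KosS is inactive.
Required activator KosS is absent, so *mibB* is not transcribed.
So MibB is not produced.
Activator VorZ is present, so *holA* is transcribed.
So HolA is produced and active.
With repressor HolA bound, *sibU* is not transcribed.
So SibU is not produced.
ZorA is produced constitutively and is active.
With repressor ZorA bound, *lutD* is not transcribed.
So LutD is not produced.
LutP is produced constitutively and is active.
No repressor is bound and LutP is active, so *sovS* is transcribed.
So SovS is produced and active.
No repressor is bound and SovS is active, so *nerT* is transcribed.

ON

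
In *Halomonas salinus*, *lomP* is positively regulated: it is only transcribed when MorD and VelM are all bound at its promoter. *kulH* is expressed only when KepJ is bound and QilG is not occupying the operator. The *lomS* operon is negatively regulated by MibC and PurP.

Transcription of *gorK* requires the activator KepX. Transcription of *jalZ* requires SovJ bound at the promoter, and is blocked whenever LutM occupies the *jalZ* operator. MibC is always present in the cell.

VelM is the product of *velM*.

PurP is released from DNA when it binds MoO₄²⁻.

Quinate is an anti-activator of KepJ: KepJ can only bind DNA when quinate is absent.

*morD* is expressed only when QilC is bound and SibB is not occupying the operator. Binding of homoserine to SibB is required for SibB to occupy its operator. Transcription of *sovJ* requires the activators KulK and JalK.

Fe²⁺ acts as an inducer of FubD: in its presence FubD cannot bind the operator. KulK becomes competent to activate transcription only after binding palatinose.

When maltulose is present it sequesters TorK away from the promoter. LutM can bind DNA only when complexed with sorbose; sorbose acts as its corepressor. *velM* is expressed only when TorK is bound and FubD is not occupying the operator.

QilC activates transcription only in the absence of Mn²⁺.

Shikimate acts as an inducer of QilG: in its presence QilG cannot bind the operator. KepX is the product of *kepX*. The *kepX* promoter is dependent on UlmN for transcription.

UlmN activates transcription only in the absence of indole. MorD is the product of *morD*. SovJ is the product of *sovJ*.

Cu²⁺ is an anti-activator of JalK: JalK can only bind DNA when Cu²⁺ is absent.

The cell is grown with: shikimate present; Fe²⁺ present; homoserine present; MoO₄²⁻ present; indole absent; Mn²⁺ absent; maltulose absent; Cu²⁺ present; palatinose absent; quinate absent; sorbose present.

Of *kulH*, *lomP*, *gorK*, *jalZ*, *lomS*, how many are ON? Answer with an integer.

Quinate is absent, so KepJ is active.
Shikimate is present, so QilG is inactive.
No repressor is bound and KepJ is active, so *kulH* is transcribed.
→ *kulH* is ON.
Mn²⁺ is absent, so QilC is active.
Homoserine is present, so SibB is active.
With repressor SibB bound, *morD* is not transcribed.
So MorD is not produced.
Fe²⁺ is present, so FubD is inactive.
Maltulose is absent, so TorK is active.
No repressor is bound and TorK is active, so *velM* is transcribed.
So VelM is produced and active.
Required activator MorD is absent, so *lomP* is not transcribed.
→ *lomP* is OFF.
Indole is absent, so UlmN is active.
No repressor is bound and UlmN is active, so *kepX* is transcribed.
So KepX is produced and active.
No repressor is bound and KepX is active, so *gorK* is transcribed.
→ *gorK* is ON.
Palatinose is absent, so KulK is inactive.
Cu²⁺ is present, so JalK is inactive.
Required activator KulK is absent, so *sovJ* is not transcribed.
So SovJ is not produced.
Sorbose is present, so LutM is active.
With repressor LutM bound, *jalZ* is not transcribed.
→ *jalZ* is OFF.
MibC is produced constitutively and is active.
MoO₄²⁻ is present, so PurP is inactive.
With repressor MibC bound, *lomS* is not transcribed.
→ *lomS* is OFF.
2 of the 5 genes are transcribed.

2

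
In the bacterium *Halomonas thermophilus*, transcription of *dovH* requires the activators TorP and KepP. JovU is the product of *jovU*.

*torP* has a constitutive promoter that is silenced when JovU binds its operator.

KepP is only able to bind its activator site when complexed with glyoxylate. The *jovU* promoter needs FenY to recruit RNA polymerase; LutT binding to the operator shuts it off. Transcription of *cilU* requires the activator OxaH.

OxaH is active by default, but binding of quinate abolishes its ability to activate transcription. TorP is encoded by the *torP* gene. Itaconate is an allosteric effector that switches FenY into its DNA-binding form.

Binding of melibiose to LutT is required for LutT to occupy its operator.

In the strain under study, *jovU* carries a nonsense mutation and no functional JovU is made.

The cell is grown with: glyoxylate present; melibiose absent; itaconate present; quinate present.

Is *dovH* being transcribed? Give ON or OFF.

JovU is non-functional in this strain, so it has no effect.
With no repressor bound, *torP* is transcribed.
So TorP is produced and active.
Glyoxylate is present, so KepP is active.
No repressor is bound and TorP and KepP are active, so *dovH* is transcribed.

ON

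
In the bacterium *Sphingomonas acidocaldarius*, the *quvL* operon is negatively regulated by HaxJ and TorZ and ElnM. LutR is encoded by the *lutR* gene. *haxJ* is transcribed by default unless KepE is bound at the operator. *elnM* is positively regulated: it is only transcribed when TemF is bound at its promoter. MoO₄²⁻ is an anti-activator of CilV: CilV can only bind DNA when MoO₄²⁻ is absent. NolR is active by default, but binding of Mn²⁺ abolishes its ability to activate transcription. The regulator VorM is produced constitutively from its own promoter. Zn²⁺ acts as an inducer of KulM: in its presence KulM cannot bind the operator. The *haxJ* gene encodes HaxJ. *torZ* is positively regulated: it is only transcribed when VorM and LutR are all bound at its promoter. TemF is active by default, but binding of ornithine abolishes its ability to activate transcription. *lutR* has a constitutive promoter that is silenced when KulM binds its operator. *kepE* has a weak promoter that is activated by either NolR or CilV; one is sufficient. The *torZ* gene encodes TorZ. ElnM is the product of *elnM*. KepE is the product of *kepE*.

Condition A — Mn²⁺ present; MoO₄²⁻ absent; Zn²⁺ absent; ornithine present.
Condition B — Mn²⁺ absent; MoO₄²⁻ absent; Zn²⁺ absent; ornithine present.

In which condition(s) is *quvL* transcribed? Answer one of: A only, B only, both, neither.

Condition A:
Mn²⁺ is present, so NolR is inactive.
MoO₄²⁻ is absent, so CilV is active.
Activator CilV is present, so *kepE* is transcribed.
So KepE is produced and active.
With repressor KepE bound, *haxJ* is not transcribed.
So HaxJ is not produced.
VorM is produced constitutively and is active.
Zn²⁺ is absent, so KulM is active.
With repressor KulM bound, *lutR* is not transcribed.
So LutR is not produced.
Required activator LutR is absent, so *torZ* is not transcribed.
So TorZ is not produced.
Ornithine is present, so TemF is inactive.
Required activator TemF is absent, so *elnM* is not transcribed.
So ElnM is not produced.
With no repressor bound, *quvL* is transcribed.
→ *quvL* is ON in A.
Condition B:
Mn²⁺ is absent, so NolR is active.
MoO₄²⁻ is absent, so CilV is active.
Activator NolR is present, so *kepE* is transcribed.
So KepE is produced and active.
With repressor KepE bound, *haxJ* is not transcribed.
So HaxJ is not produced.
VorM is produced constitutively and is active.
Zn²⁺ is absent, so KulM is active.
With repressor KulM bound, *lutR* is not transcribed.
So LutR is not produced.
Required activator LutR is absent, so *torZ* is not transcribed.
So TorZ is not produced.
Ornithine is present, so TemF is inactive.
Required activator TemF is absent, so *elnM* is not transcribed.
So ElnM is not produced.
With no repressor bound, *quvL* is transcribed.
→ *quvL* is ON in B.

both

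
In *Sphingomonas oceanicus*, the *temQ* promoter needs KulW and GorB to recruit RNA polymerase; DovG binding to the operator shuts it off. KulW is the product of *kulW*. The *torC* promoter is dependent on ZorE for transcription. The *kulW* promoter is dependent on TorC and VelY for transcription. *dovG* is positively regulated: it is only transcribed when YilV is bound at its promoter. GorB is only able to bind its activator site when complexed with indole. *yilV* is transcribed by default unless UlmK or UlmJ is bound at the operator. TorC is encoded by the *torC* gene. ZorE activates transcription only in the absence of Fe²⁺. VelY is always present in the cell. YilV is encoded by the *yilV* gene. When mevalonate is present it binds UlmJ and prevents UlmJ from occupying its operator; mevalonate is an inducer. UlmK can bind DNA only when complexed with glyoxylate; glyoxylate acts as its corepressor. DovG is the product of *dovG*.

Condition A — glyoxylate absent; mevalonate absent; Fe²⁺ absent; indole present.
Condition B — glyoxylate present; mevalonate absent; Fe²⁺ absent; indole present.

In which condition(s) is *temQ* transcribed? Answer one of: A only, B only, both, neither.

both

Condition A:
Glyoxylate is absent, so UlmK is inactive.
Mevalonate is absent, so UlmJ is active.
With repressor UlmJ bound, *yilV* is not transcribed.
So YilV is not produced.
Required activator YilV is absent, so *dovG* is not transcribed.
So DovG is not produced.
Fe²⁺ is absent, so ZorE is active.
No repressor is bound and ZorE is active, so *torC* is transcribed.
So TorC is produced and active.
VelY is produced constitutively and is active.
No repressor is bound and TorC and VelY are active, so *kulW* is transcribed.
So KulW is produced and active.
Indole is present, so GorB is active.
No repressor is bound and KulW and GorB are active, so *temQ* is transcribed.
→ *temQ* is ON in A.
Condition B:
Glyoxylate is present, so UlmK is active.
Mevalonate is absent, so UlmJ is active.
With repressor UlmK bound, *yilV* is not transcribed.
So YilV is not produced.
Required activator YilV is absent, so *dovG* is not transcribed.
So DovG is not produced.
Fe²⁺ is absent, so ZorE is active.
No repressor is bound and ZorE is active, so *torC* is transcribed.
So TorC is produced and active.
VelY is produced constitutively and is active.
No repressor is bound and TorC and VelY are active, so *kulW* is transcribed.
So KulW is produced and active.
Indole is present, so GorB is active.
No repressor is bound and KulW and GorB are active, so *temQ* is transcribed.
→ *temQ* is ON in B.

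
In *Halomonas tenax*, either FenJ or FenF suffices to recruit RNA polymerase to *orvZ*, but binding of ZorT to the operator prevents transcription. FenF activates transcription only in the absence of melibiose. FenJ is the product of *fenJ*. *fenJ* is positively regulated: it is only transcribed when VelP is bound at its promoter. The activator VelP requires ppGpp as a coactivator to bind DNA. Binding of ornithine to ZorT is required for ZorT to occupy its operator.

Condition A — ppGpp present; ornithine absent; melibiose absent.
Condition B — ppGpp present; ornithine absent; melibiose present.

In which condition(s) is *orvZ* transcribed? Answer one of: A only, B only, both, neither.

Condition A:
ppGpp is present, so VelP is active.
No repressor is bound and VelP is active, so *fenJ* is transcribed.
So FenJ is produced and active.
Ornithine is absent, so ZorT is inactive.
Melibiose is absent, so FenF is active.
Activator FenJ is present, so *orvZ* is transcribed.
→ *orvZ* is ON in A.
Condition B:
ppGpp is present, so VelP is active.
No repressor is bound and VelP is active, so *fenJ* is transcribed.
So FenJ is produced and active.
Ornithine is absent, so ZorT is inactive.
Melibiose is present, so FenF is inactive.
Activator FenJ is present, so *orvZ* is transcribed.
→ *orvZ* is ON in B.

both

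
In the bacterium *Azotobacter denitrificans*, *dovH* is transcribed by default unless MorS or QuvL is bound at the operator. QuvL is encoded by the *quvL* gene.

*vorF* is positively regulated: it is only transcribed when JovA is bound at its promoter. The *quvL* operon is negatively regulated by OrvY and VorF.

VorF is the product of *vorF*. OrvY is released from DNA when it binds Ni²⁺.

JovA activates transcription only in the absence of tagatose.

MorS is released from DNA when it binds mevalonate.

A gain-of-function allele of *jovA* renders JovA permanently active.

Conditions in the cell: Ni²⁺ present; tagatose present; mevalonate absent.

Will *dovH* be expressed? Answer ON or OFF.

Mevalonate is absent, so MorS is active.
Ni²⁺ is present, so OrvY is inactive.
JovA is constitutively active in this strain.
No repressor is bound and JovA is active, so *vorF* is transcribed.
So VorF is produced and active.
With repressor VorF bound, *quvL* is not transcribed.
So QuvL is not produced.
With repressor MorS bound, *dovH* is not transcribed.

OFF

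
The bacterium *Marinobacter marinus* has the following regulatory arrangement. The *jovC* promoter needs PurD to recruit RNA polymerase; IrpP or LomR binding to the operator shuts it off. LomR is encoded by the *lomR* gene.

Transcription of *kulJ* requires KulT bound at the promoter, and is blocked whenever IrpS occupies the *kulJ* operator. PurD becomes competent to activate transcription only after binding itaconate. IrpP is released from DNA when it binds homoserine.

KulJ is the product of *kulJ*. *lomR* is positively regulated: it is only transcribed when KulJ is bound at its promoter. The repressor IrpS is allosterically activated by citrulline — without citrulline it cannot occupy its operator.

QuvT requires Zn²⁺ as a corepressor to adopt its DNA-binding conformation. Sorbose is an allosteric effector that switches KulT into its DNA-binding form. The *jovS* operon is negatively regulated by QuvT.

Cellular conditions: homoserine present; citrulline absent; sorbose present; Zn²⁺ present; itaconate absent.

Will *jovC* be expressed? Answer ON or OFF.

OFF

Homoserine is present, so IrpP is inactive.
Sorbose is present, so KulT is active.
Citrulline is absent, so IrpS is inactive.
No repressor is bound and KulT is active, so *kulJ* is transcribed.
So KulJ is produced and active.
No repressor is bound and KulJ is active, so *lomR* is transcribed.
So LomR is produced and active.
Itaconate is absent, so PurD is inactive.
With repressor LomR bound, *jovC* is not transcribed.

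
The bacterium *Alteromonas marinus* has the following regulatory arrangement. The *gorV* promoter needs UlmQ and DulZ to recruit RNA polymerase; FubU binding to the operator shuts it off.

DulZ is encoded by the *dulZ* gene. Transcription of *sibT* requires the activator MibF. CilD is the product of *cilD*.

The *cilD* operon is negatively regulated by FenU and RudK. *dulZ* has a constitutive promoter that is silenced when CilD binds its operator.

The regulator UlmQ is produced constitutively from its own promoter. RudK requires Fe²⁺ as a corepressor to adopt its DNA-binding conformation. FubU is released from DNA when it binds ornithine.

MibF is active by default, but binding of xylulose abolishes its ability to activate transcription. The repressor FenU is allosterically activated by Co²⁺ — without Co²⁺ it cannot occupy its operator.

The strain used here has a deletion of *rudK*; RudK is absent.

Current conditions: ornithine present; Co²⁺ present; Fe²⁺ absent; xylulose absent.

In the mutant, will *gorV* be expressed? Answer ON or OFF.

ON

UlmQ is produced constitutively and is active.
Co²⁺ is present, so FenU is active.
RudK is non-functional in this strain, so it has no effect.
With repressor FenU bound, *cilD* is not transcribed.
So CilD is not produced.
With no repressor bound, *dulZ* is transcribed.
So DulZ is produced and active.
Ornithine is present, so FubU is inactive.
No repressor is bound and UlmQ and DulZ are active, so *gorV* is transcribed.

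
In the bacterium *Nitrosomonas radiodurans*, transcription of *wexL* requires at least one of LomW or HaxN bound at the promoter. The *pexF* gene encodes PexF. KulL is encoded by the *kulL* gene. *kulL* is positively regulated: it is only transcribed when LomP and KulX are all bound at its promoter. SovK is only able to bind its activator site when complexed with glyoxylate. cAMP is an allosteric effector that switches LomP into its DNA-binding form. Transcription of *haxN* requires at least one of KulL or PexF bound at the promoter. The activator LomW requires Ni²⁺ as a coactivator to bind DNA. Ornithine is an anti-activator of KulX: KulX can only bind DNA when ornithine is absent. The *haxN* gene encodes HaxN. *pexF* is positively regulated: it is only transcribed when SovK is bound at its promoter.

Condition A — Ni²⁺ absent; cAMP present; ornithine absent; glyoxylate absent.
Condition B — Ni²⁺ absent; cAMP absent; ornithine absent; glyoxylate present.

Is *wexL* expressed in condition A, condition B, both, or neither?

Condition A:
Ni²⁺ is absent, so LomW is inactive.
cAMP is present, so LomP is active.
Ornithine is absent, so KulX is active.
No repressor is bound and LomP and KulX are active, so *kulL* is transcribed.
So KulL is produced and active.
Glyoxylate is absent, so SovK is inactive.
Required activator SovK is absent, so *pexF* is not transcribed.
So PexF is not produced.
Activator KulL is present, so *haxN* is transcribed.
So HaxN is produced and active.
Activator HaxN is present, so *wexL* is transcribed.
→ *wexL* is ON in A.
Condition B:
Ni²⁺ is absent, so LomW is inactive.
cAMP is absent, so LomP is inactive.
Ornithine is absent, so KulX is active.
Required activator LomP is absent, so *kulL* is not transcribed.
So KulL is not produced.
Glyoxylate is present, so SovK is active.
No repressor is bound and SovK is active, so *pexF* is transcribed.
So PexF is produced and active.
Activator PexF is present, so *haxN* is transcribed.
So HaxN is produced and active.
Activator HaxN is present, so *wexL* is transcribed.
→ *wexL* is ON in B.

both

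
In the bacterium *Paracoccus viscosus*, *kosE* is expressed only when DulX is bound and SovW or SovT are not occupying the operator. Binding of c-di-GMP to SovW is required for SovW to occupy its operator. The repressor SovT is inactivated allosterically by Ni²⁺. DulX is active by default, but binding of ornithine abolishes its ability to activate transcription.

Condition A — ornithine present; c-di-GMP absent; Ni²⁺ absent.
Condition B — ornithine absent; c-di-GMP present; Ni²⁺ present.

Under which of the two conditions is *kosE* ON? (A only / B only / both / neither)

neither

Condition A:
Ornithine is present, so DulX is inactive.
c-di-GMP is absent, so SovW is inactive.
Ni²⁺ is absent, so SovT is active.
With repressor SovT bound, *kosE* is not transcribed.
→ *kosE* is OFF in A.
Condition B:
Ornithine is absent, so DulX is active.
c-di-GMP is present, so SovW is active.
Ni²⁺ is present, so SovT is inactive.
With repressor SovW bound, *kosE* is not transcribed.
→ *kosE* is OFF in B.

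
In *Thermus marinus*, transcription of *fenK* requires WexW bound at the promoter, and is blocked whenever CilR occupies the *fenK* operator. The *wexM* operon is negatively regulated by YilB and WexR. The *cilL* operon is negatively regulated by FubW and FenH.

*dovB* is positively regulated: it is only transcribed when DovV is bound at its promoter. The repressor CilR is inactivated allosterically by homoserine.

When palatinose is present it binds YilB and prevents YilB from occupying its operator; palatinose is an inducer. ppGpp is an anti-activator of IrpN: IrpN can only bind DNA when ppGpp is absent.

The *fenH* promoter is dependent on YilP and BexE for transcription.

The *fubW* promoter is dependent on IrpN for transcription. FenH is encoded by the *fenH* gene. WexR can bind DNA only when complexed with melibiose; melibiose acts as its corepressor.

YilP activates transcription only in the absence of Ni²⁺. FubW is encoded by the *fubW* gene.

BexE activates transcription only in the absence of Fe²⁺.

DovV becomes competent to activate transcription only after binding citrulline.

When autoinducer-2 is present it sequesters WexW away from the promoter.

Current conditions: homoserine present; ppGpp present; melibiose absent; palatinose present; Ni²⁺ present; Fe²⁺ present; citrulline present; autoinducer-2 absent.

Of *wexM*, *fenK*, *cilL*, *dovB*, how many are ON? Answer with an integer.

4

Palatinose is present, so YilB is inactive.
Melibiose is absent, so WexR is inactive.
With no repressor bound, *wexM* is transcribed.
→ *wexM* is ON.
Homoserine is present, so CilR is inactive.
Autoinducer-2 is absent, so WexW is active.
No repressor is bound and WexW is active, so *fenK* is transcribed.
→ *fenK* is ON.
ppGpp is present, so IrpN is inactive.
Required activator IrpN is absent, so *fubW* is not transcribed.
So FubW is not produced.
Ni²⁺ is present, so YilP is inactive.
Fe²⁺ is present, so BexE is inactive.
Required activator YilP is absent, so *fenH* is not transcribed.
So FenH is not produced.
With no repressor bound, *cilL* is transcribed.
→ *cilL* is ON.
Citrulline is present, so DovV is active.
No repressor is bound and DovV is active, so *dovB* is transcribed.
→ *dovB* is ON.
4 of the 4 genes are transcribed.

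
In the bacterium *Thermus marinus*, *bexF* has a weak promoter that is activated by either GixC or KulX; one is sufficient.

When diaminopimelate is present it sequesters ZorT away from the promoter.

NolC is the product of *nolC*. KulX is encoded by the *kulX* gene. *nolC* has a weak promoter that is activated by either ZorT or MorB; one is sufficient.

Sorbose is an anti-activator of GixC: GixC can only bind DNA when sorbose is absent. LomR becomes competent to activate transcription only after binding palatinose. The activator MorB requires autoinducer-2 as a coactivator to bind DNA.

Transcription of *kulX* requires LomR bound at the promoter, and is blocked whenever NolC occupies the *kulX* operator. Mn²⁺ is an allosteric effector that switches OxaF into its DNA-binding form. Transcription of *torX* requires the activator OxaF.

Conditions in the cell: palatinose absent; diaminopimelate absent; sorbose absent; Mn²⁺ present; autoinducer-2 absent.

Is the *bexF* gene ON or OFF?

ON

Sorbose is absent, so GixC is active.
Palatinose is absent, so LomR is inactive.
Diaminopimelate is absent, so ZorT is active.
Autoinducer-2 is absent, so MorB is inactive.
Activator ZorT is present, so *nolC* is transcribed.
So NolC is produced and active.
With repressor NolC bound, *kulX* is not transcribed.
So KulX is not produced.
Activator GixC is present, so *bexF* is transcribed.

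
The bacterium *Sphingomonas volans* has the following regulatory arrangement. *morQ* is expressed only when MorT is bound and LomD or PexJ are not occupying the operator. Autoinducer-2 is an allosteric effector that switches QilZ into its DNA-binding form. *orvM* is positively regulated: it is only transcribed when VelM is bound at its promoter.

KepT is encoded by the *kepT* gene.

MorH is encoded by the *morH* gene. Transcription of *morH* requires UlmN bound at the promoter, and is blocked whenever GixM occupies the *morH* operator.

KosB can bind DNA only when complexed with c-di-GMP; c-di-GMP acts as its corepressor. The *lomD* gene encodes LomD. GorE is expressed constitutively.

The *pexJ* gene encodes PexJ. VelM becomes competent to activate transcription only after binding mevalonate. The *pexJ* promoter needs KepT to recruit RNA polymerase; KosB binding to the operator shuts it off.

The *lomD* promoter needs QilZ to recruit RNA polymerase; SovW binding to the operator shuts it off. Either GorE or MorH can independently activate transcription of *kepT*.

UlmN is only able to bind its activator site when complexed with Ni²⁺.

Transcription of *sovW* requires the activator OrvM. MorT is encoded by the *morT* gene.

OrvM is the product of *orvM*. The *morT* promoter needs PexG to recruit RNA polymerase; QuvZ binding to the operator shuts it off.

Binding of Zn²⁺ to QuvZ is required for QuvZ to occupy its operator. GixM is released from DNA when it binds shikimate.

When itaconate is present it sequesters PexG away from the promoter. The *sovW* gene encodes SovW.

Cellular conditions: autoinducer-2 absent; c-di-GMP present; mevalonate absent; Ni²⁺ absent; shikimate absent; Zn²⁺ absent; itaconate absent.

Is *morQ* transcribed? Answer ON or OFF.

ON

Itaconate is absent, so PexG is active.
Zn²⁺ is absent, so QuvZ is inactive.
No repressor is bound and PexG is active, so *morT* is transcribed.
So MorT is produced and active.
Autoinducer-2 is absent, so QilZ is inactive.
Mevalonate is absent, so VelM is inactive.
Required activator VelM is absent, so *orvM* is not transcribed.
So OrvM is not produced.
Required activator OrvM is absent, so *sovW* is not transcribed.
So SovW is not produced.
Required activator QilZ is absent, so *lomD* is not transcribed.
So LomD is not produced.
GorE is produced constitutively and is active.
Shikimate is absent, so GixM is active.
Ni²⁺ is absent, so UlmN is inactive.
With repressor GixM bound, *morH* is not transcribed.
So MorH is not produced.
Activator GorE is present, so *kepT* is transcribed.
So KepT is produced and active.
c-di-GMP is present, so KosB is active.
With repressor KosB bound, *pexJ* is not transcribed.
So PexJ is not produced.
No repressor is bound and MorT is active, so *morQ* is transcribed.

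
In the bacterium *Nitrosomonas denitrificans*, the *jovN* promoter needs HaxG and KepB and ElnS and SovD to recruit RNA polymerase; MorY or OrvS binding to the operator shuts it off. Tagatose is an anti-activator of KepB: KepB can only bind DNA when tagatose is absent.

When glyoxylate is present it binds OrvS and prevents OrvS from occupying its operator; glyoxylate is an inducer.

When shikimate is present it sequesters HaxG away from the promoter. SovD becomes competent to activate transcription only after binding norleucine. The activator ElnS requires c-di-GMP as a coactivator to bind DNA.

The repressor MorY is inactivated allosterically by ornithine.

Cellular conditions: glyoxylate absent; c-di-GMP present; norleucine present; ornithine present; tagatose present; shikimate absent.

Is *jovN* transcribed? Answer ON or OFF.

Shikimate is absent, so HaxG is active.
Ornithine is present, so MorY is inactive.
Tagatose is present, so KepB is inactive.
c-di-GMP is present, so ElnS is active.
Glyoxylate is absent, so OrvS is active.
Norleucine is present, so SovD is active.
With repressor OrvS bound, *jovN* is not transcribed.

OFF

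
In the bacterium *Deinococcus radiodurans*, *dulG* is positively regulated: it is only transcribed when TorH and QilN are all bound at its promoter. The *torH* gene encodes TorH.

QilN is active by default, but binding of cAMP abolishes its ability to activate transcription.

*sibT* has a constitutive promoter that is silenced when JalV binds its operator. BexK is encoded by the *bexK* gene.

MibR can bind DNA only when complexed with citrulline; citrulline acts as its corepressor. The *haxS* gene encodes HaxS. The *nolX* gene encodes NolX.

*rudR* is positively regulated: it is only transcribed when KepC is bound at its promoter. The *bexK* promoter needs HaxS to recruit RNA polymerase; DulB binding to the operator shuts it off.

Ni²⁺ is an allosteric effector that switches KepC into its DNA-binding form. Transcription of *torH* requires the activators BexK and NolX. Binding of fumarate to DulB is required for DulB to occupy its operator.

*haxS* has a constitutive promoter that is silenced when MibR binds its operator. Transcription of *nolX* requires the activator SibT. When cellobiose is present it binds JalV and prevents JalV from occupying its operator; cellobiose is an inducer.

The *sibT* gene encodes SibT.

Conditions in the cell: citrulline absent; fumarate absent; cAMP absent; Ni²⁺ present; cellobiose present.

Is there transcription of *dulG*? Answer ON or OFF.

ON

Fumarate is absent, so DulB is inactive.
Citrulline is absent, so MibR is inactive.
With no repressor bound, *haxS* is transcribed.
So HaxS is produced and active.
No repressor is bound and HaxS is active, so *bexK* is transcribed.
So BexK is produced and active.
Cellobiose is present, so JalV is inactive.
With no repressor bound, *sibT* is transcribed.
So SibT is produced and active.
No repressor is bound and SibT is active, so *nolX* is transcribed.
So NolX is produced and active.
No repressor is bound and BexK and NolX are active, so *torH* is transcribed.
So TorH is produced and active.
cAMP is absent, so QilN is active.
No repressor is bound and TorH and QilN are active, so *dulG* is transcribed.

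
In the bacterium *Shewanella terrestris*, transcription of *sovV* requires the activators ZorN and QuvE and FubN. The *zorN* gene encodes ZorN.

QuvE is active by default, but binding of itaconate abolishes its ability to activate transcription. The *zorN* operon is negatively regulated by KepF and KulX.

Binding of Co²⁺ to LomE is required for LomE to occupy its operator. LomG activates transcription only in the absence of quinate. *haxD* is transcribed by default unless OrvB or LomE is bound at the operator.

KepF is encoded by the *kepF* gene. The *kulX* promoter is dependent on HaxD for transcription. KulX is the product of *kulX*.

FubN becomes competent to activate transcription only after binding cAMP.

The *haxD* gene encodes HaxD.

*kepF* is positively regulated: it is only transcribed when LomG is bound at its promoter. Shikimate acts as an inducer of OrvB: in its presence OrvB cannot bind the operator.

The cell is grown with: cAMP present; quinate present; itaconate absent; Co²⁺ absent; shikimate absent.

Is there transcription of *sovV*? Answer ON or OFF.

Quinate is present, so LomG is inactive.
Required activator LomG is absent, so *kepF* is not transcribed.
So KepF is not produced.
Shikimate is absent, so OrvB is active.
Co²⁺ is absent, so LomE is inactive.
With repressor OrvB bound, *haxD* is not transcribed.
So HaxD is not produced.
Required activator HaxD is absent, so *kulX* is not transcribed.
So KulX is not produced.
With no repressor bound, *zorN* is transcribed.
So ZorN is produced and active.
Itaconate is absent, so QuvE is active.
cAMP is present, so FubN is active.
No repressor is bound and ZorN and QuvE and FubN are active, so *sovV* is transcribed.

ON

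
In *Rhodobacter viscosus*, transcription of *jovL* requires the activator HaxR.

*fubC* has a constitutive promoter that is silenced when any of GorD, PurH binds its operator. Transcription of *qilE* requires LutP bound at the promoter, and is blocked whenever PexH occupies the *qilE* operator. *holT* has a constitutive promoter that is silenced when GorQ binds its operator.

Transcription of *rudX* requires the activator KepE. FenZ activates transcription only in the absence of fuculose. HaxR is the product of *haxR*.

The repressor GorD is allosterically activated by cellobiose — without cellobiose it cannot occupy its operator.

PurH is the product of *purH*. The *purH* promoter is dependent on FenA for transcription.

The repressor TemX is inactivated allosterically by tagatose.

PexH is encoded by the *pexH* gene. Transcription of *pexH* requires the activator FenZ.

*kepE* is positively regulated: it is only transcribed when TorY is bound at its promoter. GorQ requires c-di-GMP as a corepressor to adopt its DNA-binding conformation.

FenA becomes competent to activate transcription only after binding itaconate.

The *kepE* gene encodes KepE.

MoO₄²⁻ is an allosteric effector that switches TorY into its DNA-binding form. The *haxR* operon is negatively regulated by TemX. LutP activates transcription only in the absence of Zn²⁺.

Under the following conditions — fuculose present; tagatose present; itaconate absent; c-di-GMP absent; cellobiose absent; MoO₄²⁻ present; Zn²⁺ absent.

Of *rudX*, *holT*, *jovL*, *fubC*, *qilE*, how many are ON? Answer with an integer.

MoO₄²⁻ is present, so TorY is active.
No repressor is bound and TorY is active, so *kepE* is transcribed.
So KepE is produced and active.
No repressor is bound and KepE is active, so *rudX* is transcribed.
→ *rudX* is ON.
c-di-GMP is absent, so GorQ is inactive.
With no repressor bound, *holT* is transcribed.
→ *holT* is ON.
Tagatose is present, so TemX is inactive.
With no repressor bound, *haxR* is transcribed.
So HaxR is produced and active.
No repressor is bound and HaxR is active, so *jovL* is transcribed.
→ *jovL* is ON.
Cellobiose is absent, so GorD is inactive.
Itaconate is absent, so FenA is inactive.
Required activator FenA is absent, so *purH* is not transcribed.
So PurH is not produced.
With no repressor bound, *fubC* is transcribed.
→ *fubC* is ON.
Zn²⁺ is absent, so LutP is active.
Fuculose is present, so FenZ is inactive.
Required activator FenZ is absent, so *pexH* is not transcribed.
So PexH is not produced.
No repressor is bound and LutP is active, so *qilE* is transcribed.
→ *qilE* is ON.
5 of the 5 genes are transcribed.

5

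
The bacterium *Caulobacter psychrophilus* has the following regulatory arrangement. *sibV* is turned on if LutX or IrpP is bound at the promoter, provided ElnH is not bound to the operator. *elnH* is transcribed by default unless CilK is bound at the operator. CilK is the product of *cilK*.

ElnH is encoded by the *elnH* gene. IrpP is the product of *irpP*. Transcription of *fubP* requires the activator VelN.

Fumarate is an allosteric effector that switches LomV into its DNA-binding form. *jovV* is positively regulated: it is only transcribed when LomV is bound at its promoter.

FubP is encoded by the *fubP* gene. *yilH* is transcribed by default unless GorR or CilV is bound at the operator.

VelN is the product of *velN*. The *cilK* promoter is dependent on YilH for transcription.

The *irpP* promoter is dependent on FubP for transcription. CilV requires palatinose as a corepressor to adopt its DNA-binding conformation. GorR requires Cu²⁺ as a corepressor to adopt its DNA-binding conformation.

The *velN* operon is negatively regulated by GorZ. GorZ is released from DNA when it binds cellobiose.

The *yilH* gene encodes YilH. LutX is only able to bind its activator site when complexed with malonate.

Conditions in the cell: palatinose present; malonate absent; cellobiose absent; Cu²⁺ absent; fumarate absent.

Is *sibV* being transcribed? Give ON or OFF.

Malonate is absent, so LutX is inactive.
Cellobiose is absent, so GorZ is active.
With repressor GorZ bound, *velN* is not transcribed.
So VelN is not produced.
Required activator VelN is absent, so *fubP* is not transcribed.
So FubP is not produced.
Required activator FubP is absent, so *irpP* is not transcribed.
So IrpP is not produced.
Cu²⁺ is absent, so GorR is inactive.
Palatinose is present, so CilV is active.
With repressor CilV bound, *yilH* is not transcribed.
So YilH is not produced.
Required activator YilH is absent, so *cilK* is not transcribed.
So CilK is not produced.
With no repressor bound, *elnH* is transcribed.
So ElnH is produced and active.
With repressor ElnH bound, *sibV* is not transcribed.

OFF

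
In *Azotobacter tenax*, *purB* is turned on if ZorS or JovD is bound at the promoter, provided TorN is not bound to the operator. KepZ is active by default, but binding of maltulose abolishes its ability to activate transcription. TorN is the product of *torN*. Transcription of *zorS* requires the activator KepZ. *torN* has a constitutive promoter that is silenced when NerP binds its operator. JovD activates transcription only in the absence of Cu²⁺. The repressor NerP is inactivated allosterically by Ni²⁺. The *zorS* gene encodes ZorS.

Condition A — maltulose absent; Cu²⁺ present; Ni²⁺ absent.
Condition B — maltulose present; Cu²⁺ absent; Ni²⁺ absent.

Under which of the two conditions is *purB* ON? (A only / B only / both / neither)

both

Condition A:
Maltulose is absent, so KepZ is active.
No repressor is bound and KepZ is active, so *zorS* is transcribed.
So ZorS is produced and active.
Cu²⁺ is present, so JovD is inactive.
Ni²⁺ is absent, so NerP is active.
With repressor NerP bound, *torN* is not transcribed.
So TorN is not produced.
Activator ZorS is present, so *purB* is transcribed.
→ *purB* is ON in A.
Condition B:
Maltulose is present, so KepZ is inactive.
Required activator KepZ is absent, so *zorS* is not transcribed.
So ZorS is not produced.
Cu²⁺ is absent, so JovD is active.
Ni²⁺ is absent, so NerP is active.
With repressor NerP bound, *torN* is not transcribed.
So TorN is not produced.
Activator JovD is present, so *purB* is transcribed.
→ *purB* is ON in B.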